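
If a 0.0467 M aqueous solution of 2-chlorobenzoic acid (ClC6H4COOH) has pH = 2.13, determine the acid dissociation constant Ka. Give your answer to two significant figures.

Ka = 1.4 × 10^-3

[H+] = 10^(-2.13) = 7.41 × 10^-3 M
At equilibrium [HA] = 0.0467 − 7.41 × 10^-3 = 3.93 × 10^-2 M
Ka = [H+][A-]/[HA] = (7.41 × 10^-3)² / 3.93 × 10^-2 = 1.4 × 10^-3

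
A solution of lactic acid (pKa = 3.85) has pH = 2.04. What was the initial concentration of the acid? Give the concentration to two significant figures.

C₀ = 6.0 × 10^-1 M

[H+] = 10^(-2.04) = 9.12 × 10^-3 M = x
Ka = 10^(−3.85) = 1.41 × 10^-4
Ka = x²/(C₀ − x) ⇒ C₀ = x + x²/Ka
C₀ = 9.12 × 10^-3 + (9.12 × 10^-3)²/(1.41 × 10^-4) = 5.99 × 10^-1 M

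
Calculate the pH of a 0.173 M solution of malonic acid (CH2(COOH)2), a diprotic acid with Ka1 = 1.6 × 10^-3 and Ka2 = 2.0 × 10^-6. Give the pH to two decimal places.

pH = 1.80

Ka1 ≫ Ka2, so treat the first dissociation as the only significant source of H+.
Ka1 = x²/(0.173 − x) = 1.6 × 10^-3
Solving the quadratic: x = (−Ka1 + √(Ka1² + 4·Ka1·C₀))/2 = 1.59 × 10^-2 M
pH = −log(1.59 × 10^-2) = 1.80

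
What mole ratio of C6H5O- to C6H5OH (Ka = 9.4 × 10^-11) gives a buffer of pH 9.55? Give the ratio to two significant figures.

pKa = -log(9.4 × 10^-11) = 10.027
pH = pKa + log(r) ⇒ log(r) = 9.55 − 10.027 = -0.477
r = [C6H5O-]/[C6H5OH] = 10^(-0.477) = 0.333

ratio = 0.33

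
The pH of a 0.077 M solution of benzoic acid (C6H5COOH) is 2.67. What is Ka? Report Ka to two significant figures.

[H+] = 10^(-2.67) = 2.14 × 10^-3 M
At equilibrium [HA] = 0.077 − 2.14 × 10^-3 = 7.49 × 10^-2 M
Ka = [H+][A-]/[HA] = (2.14 × 10^-3)² / 7.49 × 10^-2 = 6.1 × 10^-5

Ka = 6.1 × 10^-5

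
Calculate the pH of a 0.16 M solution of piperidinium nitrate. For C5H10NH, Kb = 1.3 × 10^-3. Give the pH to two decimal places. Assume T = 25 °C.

C5H10NH2+ is the conjugate acid of the weak base C5H10NH.
Ka = Kw/Kb = 1.0×10^-14 / 1.3 × 10^-3 = 7.69 × 10^-12
Ka = [H+]²/(0.16 − [H+]) = 7.69 × 10^-12
Assume [H+] ≪ 0.16: [H+] ≈ √(7.69 × 10^-12 × 0.16) = 1.11 × 10^-6 M
pH = −log(1.11 × 10^-6) = 5.95

pH = 5.95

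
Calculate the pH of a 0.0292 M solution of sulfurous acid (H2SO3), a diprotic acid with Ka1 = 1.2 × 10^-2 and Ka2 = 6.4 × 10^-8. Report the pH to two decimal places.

Ka1 ≫ Ka2, so treat the first dissociation as the only significant source of H+.
Ka1 = x²/(0.0292 − x) = 1.2 × 10^-2
Solving the quadratic: x = (−Ka1 + √(Ka1² + 4·Ka1·C₀))/2 = 1.37 × 10^-2 M
pH = −log(1.37 × 10^-2) = 1.86

pH = 1.86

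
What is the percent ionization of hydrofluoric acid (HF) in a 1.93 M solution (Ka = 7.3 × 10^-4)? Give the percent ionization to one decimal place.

HF ⇌ F- + H+; let x = [H+] at equilibrium.
x ≈ √(Ka·C₀) = √(7.3 × 10^-4 × 1.93) = 3.75 × 10^-2 M
Fraction ionized = 3.75 × 10^-2 / 1.93 = 0.0194 → 1.9%

1.9%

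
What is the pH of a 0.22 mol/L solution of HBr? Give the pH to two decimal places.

HBr is a strong acid and dissociates completely, so [H+] = 0.22 M.
pH = -log(0.22) = 0.66

pH = 0.66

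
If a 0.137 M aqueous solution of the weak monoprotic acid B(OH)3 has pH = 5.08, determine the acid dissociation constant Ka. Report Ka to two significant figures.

Ka = 5.1 × 10^-10

[H+] = 10^(-5.08) = 8.32 × 10^-6 M
At equilibrium [HA] = 0.137 − 8.32 × 10^-6 = 1.37 × 10^-1 M
Ka = [H+][A-]/[HA] = (8.32 × 10^-6)² / 1.37 × 10^-1 = 5.1 × 10^-10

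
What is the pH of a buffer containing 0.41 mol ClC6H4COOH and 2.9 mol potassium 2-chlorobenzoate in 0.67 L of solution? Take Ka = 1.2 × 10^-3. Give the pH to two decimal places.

pH = 3.77

pKa = −log(1.2 × 10^-3) = 2.921
Using pH = pKa + log([base]/[acid]) with [base]/[acid] = 2.9/0.41:
pH = 2.921 + (+0.850) = 3.77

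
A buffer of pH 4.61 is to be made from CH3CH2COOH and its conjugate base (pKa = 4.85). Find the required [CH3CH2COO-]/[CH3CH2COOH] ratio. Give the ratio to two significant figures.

ratio = 0.58

pH = pKa + log(r) ⇒ log(r) = 4.61 − 4.85 = -0.24
r = [CH3CH2COO-]/[CH3CH2COOH] = 10^(-0.24) = 0.575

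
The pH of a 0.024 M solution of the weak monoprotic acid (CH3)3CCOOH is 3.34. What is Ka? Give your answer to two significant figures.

[H+] = 10^(-3.34) = 4.57 × 10^-4 M
At equilibrium [HA] = 0.024 − 4.57 × 10^-4 = 2.35 × 10^-2 M
Ka = [H+][A-]/[HA] = (4.57 × 10^-4)² / 2.35 × 10^-2 = 8.9 × 10^-6

Ka = 8.9 × 10^-6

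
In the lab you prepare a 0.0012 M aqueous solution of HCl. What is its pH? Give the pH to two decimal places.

HCl is a strong acid and dissociates completely, so [H+] = 0.0012 M.
pH = -log(0.0012) = 2.92

pH = 2.92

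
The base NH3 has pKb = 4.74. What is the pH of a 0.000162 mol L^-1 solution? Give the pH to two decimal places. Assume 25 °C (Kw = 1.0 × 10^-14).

NH3 + H2O ⇌ NH4+ + OH-
Kb = 10^(−4.74) = 1.82 × 10^-5
Kb = [OH-]²/(0.000162 − [OH-]) = 1.82 × 10^-5
The 5% rule fails; solving [OH-]² + Kb·[OH-] − Kb·C₀ = 0 exactly:
[OH-] = [−1.82e-05 + √(1.82e-05² + 1.18e-08)]/2 = 4.60 × 10^-5 M
pOH = −log(4.60 × 10^-5) = 4.34; pH = 14.00 − 4.34 = 9.66

pH = 9.66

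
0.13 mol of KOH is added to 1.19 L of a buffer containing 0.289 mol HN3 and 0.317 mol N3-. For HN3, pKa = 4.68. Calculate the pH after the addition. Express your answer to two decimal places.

pH = 5.13

OH- converts HN3 to N3-: HN3 → 0.159 mol, N3- → 0.447 mol.
pH = pKa + log([A⁻]/[HA]) = 4.68 + log(0.447/0.159) = 4.68 +0.449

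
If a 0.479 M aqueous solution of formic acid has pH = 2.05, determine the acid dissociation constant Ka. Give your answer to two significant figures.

[H+] = 10^(-2.05) = 8.91 × 10^-3 M
At equilibrium [HA] = 0.479 − 8.91 × 10^-3 = 4.70 × 10^-1 M
Ka = [H+][A-]/[HA] = (8.91 × 10^-3)² / 4.70 × 10^-1 = 1.7 × 10^-4

Ka = 1.7 × 10^-4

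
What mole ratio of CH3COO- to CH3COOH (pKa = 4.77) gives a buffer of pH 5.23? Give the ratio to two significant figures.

pH = pKa + log(r) ⇒ log(r) = 5.23 − 4.77 = +0.46
r = [CH3COO-]/[CH3COOH] = 10^(+0.46) = 2.88

ratio = 2.9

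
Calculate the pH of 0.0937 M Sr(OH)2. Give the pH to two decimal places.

pH = 13.27

Sr(OH)2 is a strong base (each formula unit releases 2 OH-); [OH-] = 0.187 M.
pOH = -log(0.187) = 0.73
pH = 14.00 - 0.73 = 13.27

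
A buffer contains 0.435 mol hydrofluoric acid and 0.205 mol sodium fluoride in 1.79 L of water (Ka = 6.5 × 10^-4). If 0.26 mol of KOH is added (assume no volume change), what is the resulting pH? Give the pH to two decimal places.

OH- converts HF to F-: HF → 0.175 mol, F- → 0.465 mol.
pKa = −log(6.5 × 10^-4) = 3.187
Henderson–Hasselbalch with mole ratio 0.465/0.175: pH = 3.187 + (+0.424)

pH = 3.61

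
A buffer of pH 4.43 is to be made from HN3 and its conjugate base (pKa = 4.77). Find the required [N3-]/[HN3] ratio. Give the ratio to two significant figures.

pH = pKa + log(r) ⇒ log(r) = 4.43 − 4.77 = -0.34
r = [N3-]/[HN3] = 10^(-0.34) = 0.457

ratio = 0.46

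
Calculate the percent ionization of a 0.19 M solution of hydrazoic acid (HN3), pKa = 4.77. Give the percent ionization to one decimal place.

HN3 ⇌ N3- + H+; let x = [H+] at equilibrium.
Ka = 10^(−4.77) = 1.70 × 10^-5
x ≈ √(Ka·C₀) = √(1.70 × 10^-5 × 0.19) = 1.80 × 10^-3 M
% ionization = x/C₀ × 100% = 1.80 × 10^-3/0.19 × 100% = 0.9%

0.9%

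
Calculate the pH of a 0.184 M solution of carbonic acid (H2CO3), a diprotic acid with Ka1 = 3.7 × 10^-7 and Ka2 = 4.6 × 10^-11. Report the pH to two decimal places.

Ka1 ≫ Ka2, so treat the first dissociation as the only significant source of H+.
Ka1 = x²/(0.184 − x) = 3.7 × 10^-7
x ≈ √(3.7 × 10^-7 × 0.184) = 2.61 × 10^-4 M
pH = −log(2.61 × 10^-4) = 3.58

pH = 3.58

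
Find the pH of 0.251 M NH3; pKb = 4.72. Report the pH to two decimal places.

NH3 + H2O ⇌ NH4+ + OH-
Kb = 10^(−4.72) = 1.91 × 10^-5
From the ICE table, Kb = [OH-]²/(0.251 − [OH-]) = 1.91 × 10^-5.
Neglecting [OH-] in the denominator: [OH-] = √(1.91 × 10^-5 × 0.251) = 2.19 × 10^-3 M
pOH = 2.66, so pH = 14.00 − pOH = 11.34

pH = 11.34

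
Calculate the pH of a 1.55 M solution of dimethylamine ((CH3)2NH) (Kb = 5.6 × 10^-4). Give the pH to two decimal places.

(CH3)2NH + H2O ⇌ (CH3)2NH2+ + OH-
Kb = [OH-]²/(1.55 − [OH-]) = 5.6 × 10^-4
Neglecting [OH-] in the denominator: [OH-] = √(5.6 × 10^-4 × 1.55) = 2.95 × 10^-2 M
([OH-]/C₀ = 1.9% < 5%, so the approximation holds.)
pOH = 1.53, so pH = 14.00 − pOH = 12.47

pH = 12.47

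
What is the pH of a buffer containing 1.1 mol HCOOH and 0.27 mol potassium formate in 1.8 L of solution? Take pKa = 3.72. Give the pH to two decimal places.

pH = 3.11

pH = pKa + log([A⁻]/[HA]) = 3.72 + log(0.27/1.1)
pH = 3.72 + (-0.610) = 3.11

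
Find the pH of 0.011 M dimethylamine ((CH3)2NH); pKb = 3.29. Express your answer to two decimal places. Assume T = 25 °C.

pH = 11.33

(CH3)2NH + H2O ⇌ (CH3)2NH2+ + OH-
Kb = 10^(−3.29) = 5.13 × 10^-4
Kb = [OH-]²/(0.011 − [OH-]) = 5.13 × 10^-4
Here C₀/Kb ≈ 21.4, so the small-[OH-] approximation fails. Use the quadratic:
[OH-] = (−Kb + √(Kb² + 4·Kb·C₀))/2 = 2.13 × 10^-3 M
pOH = 2.67, so pH = 14.00 − pOH = 11.33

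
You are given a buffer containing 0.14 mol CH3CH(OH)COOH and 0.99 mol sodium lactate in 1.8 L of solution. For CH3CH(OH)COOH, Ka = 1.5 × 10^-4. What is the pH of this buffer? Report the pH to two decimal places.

pKa = −log(1.5 × 10^-4) = 3.824
Using pH = pKa + log([base]/[acid]) with [base]/[acid] = 0.99/0.14:
pH = 3.824 + (+0.850) = 4.67

pH = 4.67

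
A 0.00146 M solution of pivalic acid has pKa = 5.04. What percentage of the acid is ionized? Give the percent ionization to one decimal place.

(CH3)3CCOOH ⇌ (CH3)3CCOO- + H+; let x = [H+] at equilibrium.
Ka = 10^(−5.04) = 9.12 × 10^-6
Solve x² + 9.12e-06x − 1.33e-08 = 0 → x = 1.11 × 10^-4 M
Fraction ionized = 1.11 × 10^-4 / 0.00146 = 0.0760 → 7.6%

7.6%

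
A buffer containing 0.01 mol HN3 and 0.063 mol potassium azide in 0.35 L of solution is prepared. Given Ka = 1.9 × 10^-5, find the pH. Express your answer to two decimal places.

pH = 5.52

pKa = −log(1.9 × 10^-5) = 4.721
Henderson–Hasselbalch: pH = pKa + log([N3-]/[HN3]) = 4.721 + log(0.063/0.01)
pH = 4.721 + (+0.799) = 5.52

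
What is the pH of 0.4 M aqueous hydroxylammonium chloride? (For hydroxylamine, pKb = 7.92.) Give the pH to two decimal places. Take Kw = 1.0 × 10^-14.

pH = 3.24

NH3OH+ is the conjugate acid of the weak base NH2OH.
Kb = 10^(−7.92) = 1.20 × 10^-8
Ka = Kw/Kb = 1.0×10^-14 / 1.20 × 10^-8 = 8.33 × 10^-7
Ka = x²/(0.4 − x) = 8.33 × 10^-7
Neglecting x in the denominator: x = √(8.33 × 10^-7 × 0.4) = 5.77 × 10^-4 M
pH = −log(5.77 × 10^-4) = 3.24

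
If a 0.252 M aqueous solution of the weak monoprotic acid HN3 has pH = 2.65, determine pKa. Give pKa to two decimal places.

pKa = 4.70

[H+] = 10^(-2.65) = 2.24 × 10^-3 M
At equilibrium [HA] = 0.252 − 2.24 × 10^-3 = 2.50 × 10^-1 M
Ka = [H+][A-]/[HA] = (2.24 × 10^-3)² / 2.50 × 10^-1 = 2.01 × 10^-5
pKa = -log(2.01 × 10^-5) = 4.70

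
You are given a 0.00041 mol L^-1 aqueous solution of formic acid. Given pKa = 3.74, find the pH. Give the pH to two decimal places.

HCOOH ⇌ HCOO- + H+
Ka = 10^(−3.74) = 1.82 × 10^-4
From the ICE table, Ka = x²/(0.00041 − x) = 1.82 × 10^-4.
x is not negligible relative to C₀; solve x² + 0.000182·x − 7.46e-08 = 0.
x = (−Ka + √(Ka² + 4·Ka·C₀))/2 = 1.97 × 10^-4 M
pH = −log(1.97 × 10^-4) = 3.71

pH = 3.71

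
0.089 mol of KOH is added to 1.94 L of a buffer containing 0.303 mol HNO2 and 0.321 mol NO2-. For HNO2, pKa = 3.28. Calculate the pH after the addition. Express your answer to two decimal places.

pH = 3.56

OH- converts HNO2 to NO2-: HNO2 → 0.214 mol, NO2- → 0.41 mol.
pH = pKa + log(n_NO2-/n_HNO2) = 3.28 + log(0.41/0.214) = 3.28 + (+0.282)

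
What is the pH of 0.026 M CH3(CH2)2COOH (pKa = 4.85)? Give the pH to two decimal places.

pH = 3.22

CH3(CH2)2COOH ⇌ CH3(CH2)2COO- + H+
Ka = 10^(−4.85) = 1.41 × 10^-5
Let x = [H+] at equilibrium. Ka = x²/(0.026 − x).
Since Ka ≪ C₀, x ≈ √(Ka·C₀) = 6.05 × 10^-4 M.
Check: 2.3% ionized — well under 5%, approximation valid.
pH = −log[H+] = −log(6.05 × 10^-4) = 3.22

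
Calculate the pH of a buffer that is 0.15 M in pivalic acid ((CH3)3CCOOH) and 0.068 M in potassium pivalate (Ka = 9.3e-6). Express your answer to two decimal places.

pKa = −log(9.3 × 10^-6) = 5.032
Using pH = pKa + log([base]/[acid]) with [base]/[acid] = 0.068/0.15:
pH = 5.032 + (-0.344) = 4.69

pH = 4.69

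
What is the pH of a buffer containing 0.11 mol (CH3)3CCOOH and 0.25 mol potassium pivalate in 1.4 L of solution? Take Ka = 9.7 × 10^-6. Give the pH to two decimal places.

pKa = −log(9.7 × 10^-6) = 5.013
pH = pKa + log([A⁻]/[HA]) = 5.013 + log(0.25/0.11)
pH = 5.013 + (+0.357) = 5.37

pH = 5.37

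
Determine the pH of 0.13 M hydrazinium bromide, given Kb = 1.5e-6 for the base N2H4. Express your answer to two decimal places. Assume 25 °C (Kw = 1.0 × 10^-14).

pH = 4.53

N2H5+ is the conjugate acid of the weak base N2H4.
Ka = Kw/Kb = 1.0×10^-14 / 1.5 × 10^-6 = 6.67 × 10^-9
Let x = [H+] at equilibrium. Ka = x²/(0.13 − x).
Since Ka ≪ C₀, x ≈ √(Ka·C₀) = 2.94 × 10^-5 M.
pH = −log(2.94 × 10^-5) = 4.53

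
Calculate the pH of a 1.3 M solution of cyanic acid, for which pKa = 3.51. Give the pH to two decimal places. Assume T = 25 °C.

HOCN ⇌ OCN- + H+
Ka = 10^(−3.51) = 3.09 × 10^-4
From the ICE table, Ka = x²/(1.3 − x) = 3.09 × 10^-4.
Since Ka ≪ C₀, x ≈ √(Ka·C₀) = 2.00 × 10^-2 M.
pH = −log(2.00 × 10^-2) = 1.70

pH = 1.70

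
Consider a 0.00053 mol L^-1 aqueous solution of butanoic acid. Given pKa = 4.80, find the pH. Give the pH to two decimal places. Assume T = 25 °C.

CH3(CH2)2COOH ⇌ CH3(CH2)2COO- + H+
Ka = 10^(−4.80) = 1.58 × 10^-5
From the ICE table, Ka = [H+]²/(0.00053 − [H+]) = 1.58 × 10^-5.
The 5% rule fails; solving [H+]² + Ka·[H+] − Ka·C₀ = 0 exactly:
[H+] = (−Ka + √(Ka² + 4·Ka·C₀))/2 = 8.39 × 10^-5 M
pH = −log(8.39 × 10^-5) = 4.08

pH = 4.08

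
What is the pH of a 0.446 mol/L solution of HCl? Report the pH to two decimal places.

pH = 0.35

HCl is a strong acid and dissociates completely, so [H+] = 0.446 M.
pH = -log(0.446) = 0.35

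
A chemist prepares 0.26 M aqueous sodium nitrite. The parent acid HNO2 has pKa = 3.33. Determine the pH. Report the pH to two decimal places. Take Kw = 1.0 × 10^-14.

pH = 8.37

NO2- is the conjugate base of the weak acid HNO2.
Ka = 10^(−3.33) = 4.68 × 10^-4
Kb = Kw/Ka = 1.0×10^-14 / 4.68 × 10^-4 = 2.14 × 10^-11
Kb = x²/(0.26 − x) = 2.14 × 10^-11
Neglecting x in the denominator: x = √(2.14 × 10^-11 × 0.26) = 2.36 × 10^-6 M
(x/C₀ = 0.00091% < 5%, so the approximation holds.)
pOH = 5.63, so pH = 14.00 − pOH = 8.37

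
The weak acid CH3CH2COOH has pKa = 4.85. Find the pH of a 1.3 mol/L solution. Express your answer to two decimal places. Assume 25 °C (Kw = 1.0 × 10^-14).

pH = 2.37

CH3CH2COOH ⇌ CH3CH2COO- + H+
Ka = 10^(−4.85) = 1.41 × 10^-5
From the ICE table, Ka = [H+]²/(1.3 − [H+]) = 1.41 × 10^-5.
Since Ka ≪ C₀, [H+] ≈ √(Ka·C₀) = 4.28 × 10^-3 M.
pH = −log[H+] = −log(4.28 × 10^-3) = 2.37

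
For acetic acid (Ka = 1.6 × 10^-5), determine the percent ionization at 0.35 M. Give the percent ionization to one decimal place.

CH3COOH ⇌ CH3COO- + H+; let x = [H+] at equilibrium.
x ≈ √(Ka·C₀) = √(1.6 × 10^-5 × 0.35) = 2.37 × 10^-3 M
% ionization = x/C₀ × 100% = 2.37 × 10^-3/0.35 × 100% = 0.7%

0.7%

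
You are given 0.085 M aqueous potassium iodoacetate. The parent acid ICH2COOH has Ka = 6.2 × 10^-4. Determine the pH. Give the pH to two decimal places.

pH = 8.07

ICH2COO- is the conjugate base of the weak acid ICH2COOH.
Kb = Kw/Ka = 1.0×10^-14 / 6.2 × 10^-4 = 1.61 × 10^-11
Let x = [OH-] at equilibrium. Kb = x²/(0.085 − x).
Neglecting x in the denominator: x = √(1.61 × 10^-11 × 0.085) = 1.17 × 10^-6 M
(x/C₀ = 0.0014% < 5%, so the approximation holds.)
pOH = −log(1.17 × 10^-6) = 5.93; pH = 14.00 − 5.93 = 8.07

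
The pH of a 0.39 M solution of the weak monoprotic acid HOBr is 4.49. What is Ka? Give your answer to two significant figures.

[H+] = 10^(-4.49) = 3.24 × 10^-5 M
At equilibrium [HA] = 0.39 − 3.24 × 10^-5 = 3.90 × 10^-1 M
Ka = [H+][A-]/[HA] = (3.24 × 10^-5)² / 3.90 × 10^-1 = 2.7 × 10^-9

Ka = 2.7 × 10^-9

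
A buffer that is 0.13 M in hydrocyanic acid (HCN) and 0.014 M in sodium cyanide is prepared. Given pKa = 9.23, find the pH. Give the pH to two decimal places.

pH = 8.26

Henderson–Hasselbalch: pH = pKa + log([CN-]/[HCN]) = 9.23 + log(0.014/0.13)
pH = 9.23 + (-0.968) = 8.26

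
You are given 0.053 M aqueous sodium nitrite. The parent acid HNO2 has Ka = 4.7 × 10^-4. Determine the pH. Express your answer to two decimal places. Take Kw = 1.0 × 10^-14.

pH = 8.03

NO2- is the conjugate base of the weak acid HNO2.
Kb = Kw/Ka = 1.0×10^-14 / 4.7 × 10^-4 = 2.13 × 10^-11
Let x = [OH-] at equilibrium. Kb = x²/(0.053 − x).
Assume x ≪ 0.053: x ≈ √(2.13 × 10^-11 × 0.053) = 1.06 × 10^-6 M
Check: 0.002% ionized — well under 5%, approximation valid.
pOH = −log(1.06 × 10^-6) = 5.97; pH = 14.00 − 5.97 = 8.03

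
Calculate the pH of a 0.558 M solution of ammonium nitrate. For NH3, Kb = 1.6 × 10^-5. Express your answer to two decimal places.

pH = 4.73

NH4+ is the conjugate acid of the weak base NH3.
Ka = Kw/Kb = 1.0×10^-14 / 1.6 × 10^-5 = 6.25 × 10^-10
From the ICE table, Ka = x²/(0.558 − x) = 6.25 × 10^-10.
Assume x ≪ 0.558: x ≈ √(6.25 × 10^-10 × 0.558) = 1.87 × 10^-5 M
Check: 0.0033% ionized — well under 5%, approximation valid.
pH = −log(1.87 × 10^-5) = 4.73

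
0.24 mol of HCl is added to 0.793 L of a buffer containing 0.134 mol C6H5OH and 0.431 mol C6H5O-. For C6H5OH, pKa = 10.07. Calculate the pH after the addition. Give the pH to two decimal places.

pH = 9.78

After neutralization: n(C6H5OH) = 0.374 mol, n(C6H5O-) = 0.191 mol.
Henderson–Hasselbalch with mole ratio 0.191/0.374: pH = 10.07 + (-0.292)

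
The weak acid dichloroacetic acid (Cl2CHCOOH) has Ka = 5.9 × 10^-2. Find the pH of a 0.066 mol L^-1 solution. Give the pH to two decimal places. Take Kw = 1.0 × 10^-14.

Cl2CHCOOH ⇌ Cl2CHCOO- + H+
Let x = [H+] at equilibrium. Ka = x²/(0.066 − x).
The 5% rule fails; solving x² + Ka·x − Ka·C₀ = 0 exactly:
x = [−0.059 + √(0.059² + 0.0156)]/2 = 3.95 × 10^-2 M
pH = −log(3.95 × 10^-2) = 1.40

pH = 1.40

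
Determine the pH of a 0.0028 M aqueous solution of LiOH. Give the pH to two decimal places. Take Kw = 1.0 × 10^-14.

pH = 11.45

LiOH is a strong base; [OH-] = 0.0028 M.
pOH = -log(0.0028) = 2.55
pH = 14.00 - 2.55 = 11.45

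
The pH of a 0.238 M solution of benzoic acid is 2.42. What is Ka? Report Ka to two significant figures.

Ka = 6.2 × 10^-5

[H+] = 10^(-2.42) = 3.80 × 10^-3 M
At equilibrium [HA] = 0.238 − 3.80 × 10^-3 = 2.34 × 10^-1 M
Ka = [H+][A-]/[HA] = (3.80 × 10^-3)² / 2.34 × 10^-1 = 6.2 × 10^-5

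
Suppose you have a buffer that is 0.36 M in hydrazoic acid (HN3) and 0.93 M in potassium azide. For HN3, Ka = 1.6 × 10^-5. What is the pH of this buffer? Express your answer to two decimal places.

pKa = −log(1.6 × 10^-5) = 4.796
Using pH = pKa + log([base]/[acid]) with [base]/[acid] = 0.93/0.36:
pH = 4.796 + (+0.412) = 5.21

pH = 5.21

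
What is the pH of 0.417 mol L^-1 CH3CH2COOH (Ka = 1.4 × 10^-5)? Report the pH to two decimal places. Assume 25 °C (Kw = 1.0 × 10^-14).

pH = 2.62

CH3CH2COOH ⇌ CH3CH2COO- + H+
From the ICE table, Ka = [H+]²/(0.417 − [H+]) = 1.4 × 10^-5.
Since Ka ≪ C₀, [H+] ≈ √(Ka·C₀) = 2.42 × 10^-3 M.
Check: 0.58% ionized — well under 5%, approximation valid.
pH = −log(2.42 × 10^-3) = 2.62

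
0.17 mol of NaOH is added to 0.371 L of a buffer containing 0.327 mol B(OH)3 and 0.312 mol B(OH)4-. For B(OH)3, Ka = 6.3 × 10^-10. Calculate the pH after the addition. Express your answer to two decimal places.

After neutralization: n(B(OH)3) = 0.157 mol, n(B(OH)4-) = 0.482 mol.
pKa = −log(6.3 × 10^-10) = 9.201
pH = pKa + log([A⁻]/[HA]) = 9.201 + log(0.482/0.157) = 9.201 +0.487

pH = 9.69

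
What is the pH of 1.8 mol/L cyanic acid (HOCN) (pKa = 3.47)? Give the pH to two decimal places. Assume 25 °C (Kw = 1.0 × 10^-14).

HOCN ⇌ OCN- + H+
Ka = 10^(−3.47) = 3.39 × 10^-4
Ka = [H+]²/(1.8 − [H+]) = 3.39 × 10^-4
Neglecting [H+] in the denominator: [H+] = √(3.39 × 10^-4 × 1.8) = 2.47 × 10^-2 M
pH = −log(2.47 × 10^-2) = 1.61

pH = 1.61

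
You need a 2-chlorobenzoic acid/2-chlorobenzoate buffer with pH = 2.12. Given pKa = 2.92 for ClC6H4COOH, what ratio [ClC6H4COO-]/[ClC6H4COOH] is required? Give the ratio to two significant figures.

ratio = 0.16

pH = pKa + log(r) ⇒ log(r) = 2.12 − 2.92 = -0.80
r = [ClC6H4COO-]/[ClC6H4COOH] = 10^(-0.80) = 0.158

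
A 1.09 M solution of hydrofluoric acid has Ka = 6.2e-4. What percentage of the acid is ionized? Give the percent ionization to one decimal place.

2.4%

HF ⇌ F- + H+; let x = [H+] at equilibrium.
x ≈ √(Ka·C₀) = √(6.2 × 10^-4 × 1.09) = 2.60 × 10^-2 M
Fraction ionized = 2.60 × 10^-2 / 1.09 = 0.0239 → 2.4%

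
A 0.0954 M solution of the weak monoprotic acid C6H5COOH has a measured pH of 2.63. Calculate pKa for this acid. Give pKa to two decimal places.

pKa = 4.23

[H+] = 10^(-2.63) = 2.34 × 10^-3 M
At equilibrium [HA] = 0.0954 − 2.34 × 10^-3 = 9.31 × 10^-2 M
Ka = [H+][A-]/[HA] = (2.34 × 10^-3)² / 9.31 × 10^-2 = 5.88 × 10^-5
pKa = -log(5.88 × 10^-5) = 4.23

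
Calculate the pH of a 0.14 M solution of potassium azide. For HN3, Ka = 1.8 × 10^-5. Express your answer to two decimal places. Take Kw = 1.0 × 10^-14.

pH = 8.95

N3- is the conjugate base of the weak acid HN3.
Kb = Kw/Ka = 1.0×10^-14 / 1.8 × 10^-5 = 5.56 × 10^-10
From the ICE table, Kb = x²/(0.14 − x) = 5.56 × 10^-10.
Neglecting x in the denominator: x = √(5.56 × 10^-10 × 0.14) = 8.82 × 10^-6 M
pOH = −log(8.82 × 10^-6) = 5.05; pH = 14.00 − 5.05 = 8.95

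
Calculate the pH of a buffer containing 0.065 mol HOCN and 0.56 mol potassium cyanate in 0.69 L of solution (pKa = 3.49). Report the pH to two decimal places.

Using pH = pKa + log([base]/[acid]) with [base]/[acid] = 0.56/0.065:
pH = 3.49 + (+0.935) = 4.43

pH = 4.43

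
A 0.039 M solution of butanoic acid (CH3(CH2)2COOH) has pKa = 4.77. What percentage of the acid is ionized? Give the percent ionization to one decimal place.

2.1%

CH3(CH2)2COOH ⇌ CH3(CH2)2COO- + H+; let x = [H+] at equilibrium.
Ka = 10^(−4.77) = 1.70 × 10^-5
x ≈ √(Ka·C₀) = √(1.70 × 10^-5 × 0.039) = 8.14 × 10^-4 M
Fraction ionized = 8.14 × 10^-4 / 0.039 = 0.0209 → 2.1%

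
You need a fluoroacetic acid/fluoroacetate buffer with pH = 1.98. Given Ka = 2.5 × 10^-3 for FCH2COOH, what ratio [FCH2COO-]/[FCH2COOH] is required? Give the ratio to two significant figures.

ratio = 0.24

pKa = -log(2.5 × 10^-3) = 2.602
pH = pKa + log(r) ⇒ log(r) = 1.98 − 2.602 = -0.622
r = [FCH2COO-]/[FCH2COOH] = 10^(-0.622) = 0.239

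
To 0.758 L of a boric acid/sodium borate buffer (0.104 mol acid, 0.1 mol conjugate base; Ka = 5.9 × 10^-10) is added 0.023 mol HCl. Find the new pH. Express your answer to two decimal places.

Added H+ converts B(OH)4- to B(OH)3: B(OH)3 → 0.127 mol, B(OH)4- → 0.077 mol.
pKa = −log(5.9 × 10^-10) = 9.229
Henderson–Hasselbalch with mole ratio 0.077/0.127: pH = 9.229 + (-0.217)

pH = 9.01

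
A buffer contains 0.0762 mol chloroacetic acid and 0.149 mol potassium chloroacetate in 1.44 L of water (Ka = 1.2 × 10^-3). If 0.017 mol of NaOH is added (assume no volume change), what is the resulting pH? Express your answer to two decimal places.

pH = 3.37

OH- converts ClCH2COOH to ClCH2COO-: ClCH2COOH → 0.0592 mol, ClCH2COO- → 0.166 mol.
pKa = −log(1.2 × 10^-3) = 2.921
pH = pKa + log(n_ClCH2COO-/n_ClCH2COOH) = 2.921 + log(0.166/0.0592) = 2.921 + (+0.448)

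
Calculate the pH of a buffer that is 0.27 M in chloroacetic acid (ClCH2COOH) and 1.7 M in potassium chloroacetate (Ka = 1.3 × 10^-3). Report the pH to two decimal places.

pH = 3.69

pKa = −log(1.3 × 10^-3) = 2.886
pH = pKa + log([A⁻]/[HA]) = 2.886 + log(1.7/0.27)
pH = 2.886 + (+0.799) = 3.69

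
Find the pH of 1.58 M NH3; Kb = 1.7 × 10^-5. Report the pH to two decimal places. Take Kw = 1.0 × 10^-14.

pH = 11.71

NH3 + H2O ⇌ NH4+ + OH-
Kb = x²/(1.58 − x) = 1.7 × 10^-5
Neglecting x in the denominator: x = √(1.7 × 10^-5 × 1.58) = 5.18 × 10^-3 M
(x/C₀ = 0.33% < 5%, so the approximation holds.)
pOH = −log(5.18 × 10^-3) = 2.29; pH = 14.00 − 2.29 = 11.71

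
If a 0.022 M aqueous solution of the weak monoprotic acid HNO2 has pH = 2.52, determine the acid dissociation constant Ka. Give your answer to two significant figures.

[H+] = 10^(-2.52) = 3.02 × 10^-3 M
At equilibrium [HA] = 0.022 − 3.02 × 10^-3 = 1.90 × 10^-2 M
Ka = [H+][A-]/[HA] = (3.02 × 10^-3)² / 1.90 × 10^-2 = 4.8 × 10^-4

Ka = 4.8 × 10^-4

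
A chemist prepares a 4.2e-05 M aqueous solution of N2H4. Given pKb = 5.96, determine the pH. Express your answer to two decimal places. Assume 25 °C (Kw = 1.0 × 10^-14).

N2H4 + H2O ⇌ N2H5+ + OH-
Kb = 10^(−5.96) = 1.10 × 10^-6
Kb = [OH-]²/(4.2e-05 − [OH-]) = 1.10 × 10^-6
Here C₀/Kb ≈ 38.2, so the small-[OH-] approximation fails. Use the quadratic:
[OH-] = [−1.1e-06 + √(1.1e-06² + 1.85e-10)]/2 = 6.27 × 10^-6 M
pOH = −log(6.27 × 10^-6) = 5.20; pH = 14.00 − 5.20 = 8.80

pH = 8.80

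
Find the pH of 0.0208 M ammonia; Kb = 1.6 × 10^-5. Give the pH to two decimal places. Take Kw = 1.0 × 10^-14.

NH3 + H2O ⇌ NH4+ + OH-
Kb = x²/(0.0208 − x) = 1.6 × 10^-5
Assume x ≪ 0.0208: x ≈ √(1.6 × 10^-5 × 0.0208) = 5.77 × 10^-4 M
Check: 2.8% ionized — well under 5%, approximation valid.
pOH = −log(5.77 × 10^-4) = 3.24; pH = 14.00 − 3.24 = 10.76

pH = 10.76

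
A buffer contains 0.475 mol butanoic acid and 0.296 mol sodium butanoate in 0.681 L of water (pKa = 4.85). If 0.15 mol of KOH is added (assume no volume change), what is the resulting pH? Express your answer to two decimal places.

pH = 4.99

After neutralization: n(CH3(CH2)2COOH) = 0.325 mol, n(CH3(CH2)2COO-) = 0.446 mol.
Henderson–Hasselbalch with mole ratio 0.446/0.325: pH = 4.85 + (+0.137)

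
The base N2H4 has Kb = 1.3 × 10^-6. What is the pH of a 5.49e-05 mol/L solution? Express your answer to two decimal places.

pH = 8.89

N2H4 + H2O ⇌ N2H5+ + OH-
From the ICE table, Kb = [OH-]²/(5.49e-05 − [OH-]) = 1.3 × 10^-6.
The 5% rule fails; solving [OH-]² + Kb·[OH-] − Kb·C₀ = 0 exactly:
[OH-] = [−1.3e-06 + √(1.3e-06² + 2.85e-10)]/2 = 7.82 × 10^-6 M
pOH = 5.11, so pH = 14.00 − pOH = 8.89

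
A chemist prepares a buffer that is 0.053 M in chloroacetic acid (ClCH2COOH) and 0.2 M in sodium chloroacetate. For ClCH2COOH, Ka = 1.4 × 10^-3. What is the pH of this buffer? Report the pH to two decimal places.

pH = 3.43

pKa = −log(1.4 × 10^-3) = 2.854
Using pH = pKa + log([base]/[acid]) with [base]/[acid] = 0.2/0.053:
pH = 2.854 + (+0.577) = 3.43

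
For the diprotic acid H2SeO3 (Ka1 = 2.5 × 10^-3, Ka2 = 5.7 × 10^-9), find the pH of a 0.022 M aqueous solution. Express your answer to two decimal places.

Ka1 ≫ Ka2, so treat the first dissociation as the only significant source of H+.
Ka1 = x²/(0.022 − x) = 2.5 × 10^-3
Solving the quadratic: x = (−Ka1 + √(Ka1² + 4·Ka1·C₀))/2 = 6.27 × 10^-3 M
pH = −log(6.27 × 10^-3) = 2.20

pH = 2.20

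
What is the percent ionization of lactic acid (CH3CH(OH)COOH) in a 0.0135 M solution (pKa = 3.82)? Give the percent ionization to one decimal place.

CH3CH(OH)COOH ⇌ CH3CH(OH)COO- + H+; let x = [H+] at equilibrium.
Ka = 10^(−3.82) = 1.51 × 10^-4
Ka = x²/(C₀ − x); solving the quadratic gives x = 1.35 × 10^-3 M.
% ionization = x/C₀ × 100% = 1.35 × 10^-3/0.0135 × 100% = 10.0%

10.0%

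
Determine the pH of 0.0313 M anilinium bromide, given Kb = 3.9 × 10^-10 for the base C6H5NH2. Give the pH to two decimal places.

C6H5NH3+ is the conjugate acid of the weak base C6H5NH2.
Ka = Kw/Kb = 1.0×10^-14 / 3.9 × 10^-10 = 2.56 × 10^-5
Ka = [H+]²/(0.0313 − [H+]) = 2.56 × 10^-5
Since Ka ≪ C₀, [H+] ≈ √(Ka·C₀) = 8.95 × 10^-4 M.
([H+]/C₀ = 2.9% < 5%, so the approximation holds.)
pH = −log(8.95 × 10^-4) = 3.05

pH = 3.05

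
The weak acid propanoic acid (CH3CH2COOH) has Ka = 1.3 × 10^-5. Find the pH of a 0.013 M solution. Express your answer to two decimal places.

CH3CH2COOH ⇌ CH3CH2COO- + H+
Ka = [H+]²/(0.013 − [H+]) = 1.3 × 10^-5
Assume [H+] ≪ 0.013: [H+] ≈ √(1.3 × 10^-5 × 0.013) = 4.11 × 10^-4 M
Check: 3.2% ionized — well under 5%, approximation valid.
pH = −log(4.11 × 10^-4) = 3.39

pH = 3.39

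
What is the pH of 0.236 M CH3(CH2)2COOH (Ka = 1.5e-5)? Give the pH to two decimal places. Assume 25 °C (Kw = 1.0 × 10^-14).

CH3(CH2)2COOH ⇌ CH3(CH2)2COO- + H+
Ka = [H+]²/(0.236 − [H+]) = 1.5 × 10^-5
Assume [H+] ≪ 0.236: [H+] ≈ √(1.5 × 10^-5 × 0.236) = 1.88 × 10^-3 M
Check: 0.8% ionized — well under 5%, approximation valid.
pH = −log(1.88 × 10^-3) = 2.73

pH = 2.73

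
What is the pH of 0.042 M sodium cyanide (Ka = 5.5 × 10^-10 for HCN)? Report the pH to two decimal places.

pH = 10.94

CN- is the conjugate base of the weak acid HCN.
Kb = Kw/Ka = 1.0×10^-14 / 5.5 × 10^-10 = 1.82 × 10^-5
Kb = [OH-]²/(0.042 − [OH-]) = 1.82 × 10^-5
Assume [OH-] ≪ 0.042: [OH-] ≈ √(1.82 × 10^-5 × 0.042) = 8.74 × 10^-4 M
pOH = −log(8.74 × 10^-4) = 3.06; pH = 14.00 − 3.06 = 10.94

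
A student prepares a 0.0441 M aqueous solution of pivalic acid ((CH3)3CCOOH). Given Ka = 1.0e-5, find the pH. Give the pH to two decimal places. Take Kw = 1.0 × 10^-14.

pH = 3.18

(CH3)3CCOOH ⇌ (CH3)3CCOO- + H+
Let x = [H+] at equilibrium. Ka = x²/(0.0441 − x).
Assume x ≪ 0.0441: x ≈ √(1.0 × 10^-5 × 0.0441) = 6.64 × 10^-4 M
Check: 1.5% ionized — well under 5%, approximation valid.
pH = −log(6.64 × 10^-4) = 3.18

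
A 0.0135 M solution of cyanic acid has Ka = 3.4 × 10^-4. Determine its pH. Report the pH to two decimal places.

pH = 2.70

HOCN ⇌ OCN- + H+
Ka = [H+]²/(0.0135 − [H+]) = 3.4 × 10^-4
[H+] is not negligible relative to C₀; solve [H+]² + 0.00034·[H+] − 4.59e-06 = 0.
[H+] = [−0.00034 + √(0.00034² + 1.84e-05)]/2 = 1.98 × 10^-3 M
pH = −log(1.98 × 10^-3) = 2.70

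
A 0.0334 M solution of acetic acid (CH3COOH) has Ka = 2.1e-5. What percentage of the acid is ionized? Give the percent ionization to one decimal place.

CH3COOH ⇌ CH3COO- + H+; let x = [H+] at equilibrium.
x ≈ √(Ka·C₀) = √(2.1 × 10^-5 × 0.0334) = 8.37 × 10^-4 M
Fraction ionized = 8.37 × 10^-4 / 0.0334 = 0.0251 → 2.5%

2.5%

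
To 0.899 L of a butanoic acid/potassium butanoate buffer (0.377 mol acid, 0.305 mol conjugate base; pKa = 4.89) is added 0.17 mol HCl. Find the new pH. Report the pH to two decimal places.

Added H+ converts CH3(CH2)2COO- to CH3(CH2)2COOH: CH3(CH2)2COOH → 0.547 mol, CH3(CH2)2COO- → 0.135 mol.
pH = pKa + log([A⁻]/[HA]) = 4.89 + log(0.135/0.547) = 4.89 -0.608

pH = 4.28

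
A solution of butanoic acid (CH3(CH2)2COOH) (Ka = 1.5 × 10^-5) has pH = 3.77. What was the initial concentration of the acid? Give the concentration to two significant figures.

[H+] = 10^(-3.77) = 1.70 × 10^-4 M = x
Ka = x²/(C₀ − x) ⇒ C₀ = x + x²/Ka
C₀ = 1.70 × 10^-4 + (1.70 × 10^-4)²/(1.5 × 10^-5) = 2.10 × 10^-3 M

C₀ = 2.1 × 10^-3 M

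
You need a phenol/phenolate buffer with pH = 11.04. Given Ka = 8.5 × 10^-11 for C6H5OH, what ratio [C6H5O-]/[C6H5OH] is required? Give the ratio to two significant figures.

pKa = -log(8.5 × 10^-11) = 10.071
pH = pKa + log(r) ⇒ log(r) = 11.04 − 10.071 = +0.969
r = [C6H5O-]/[C6H5OH] = 10^(+0.969) = 9.31

ratio = 9.3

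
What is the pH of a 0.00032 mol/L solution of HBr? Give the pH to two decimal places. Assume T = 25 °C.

pH = 3.49

HBr is a strong acid and dissociates completely, so [H+] = 0.00032 M.
pH = -log(0.00032) = 3.49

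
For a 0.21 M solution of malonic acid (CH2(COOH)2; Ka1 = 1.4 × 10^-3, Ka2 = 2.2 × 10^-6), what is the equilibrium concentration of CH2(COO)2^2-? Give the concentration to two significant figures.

First ionization gives [H+] ≈ [CH2(COOH)COO-] = 1.65 × 10^-2 M.
Second step: Ka2 = [H+][CH2(COO)2^2-]/[CH2(COOH)COO-] ≈ [CH2(COO)2^2-] (since [H+] ≈ [CH2(COOH)COO-]).
So [CH2(COO)2^2-] ≈ Ka2.

2.2 × 10^-6 M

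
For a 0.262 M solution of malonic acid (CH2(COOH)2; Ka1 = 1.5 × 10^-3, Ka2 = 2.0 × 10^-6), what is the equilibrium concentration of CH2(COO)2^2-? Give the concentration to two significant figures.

First ionization gives [H+] ≈ [CH2(COOH)COO-] = 1.91 × 10^-2 M.
Second step: Ka2 = [H+][CH2(COO)2^2-]/[CH2(COOH)COO-] ≈ [CH2(COO)2^2-] (since [H+] ≈ [CH2(COOH)COO-]).
So [CH2(COO)2^2-] ≈ Ka2.

2.0 × 10^-6 M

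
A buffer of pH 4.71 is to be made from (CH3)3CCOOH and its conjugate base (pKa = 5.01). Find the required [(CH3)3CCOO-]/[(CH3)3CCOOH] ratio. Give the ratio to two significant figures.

ratio = 0.50

pH = pKa + log(r) ⇒ log(r) = 4.71 − 5.01 = -0.30
r = [(CH3)3CCOO-]/[(CH3)3CCOOH] = 10^(-0.30) = 0.501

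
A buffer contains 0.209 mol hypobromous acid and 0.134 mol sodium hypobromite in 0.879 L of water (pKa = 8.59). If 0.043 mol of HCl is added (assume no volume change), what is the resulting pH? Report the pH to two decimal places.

After neutralization: n(HOBr) = 0.252 mol, n(OBr-) = 0.091 mol.
Henderson–Hasselbalch with mole ratio 0.091/0.252: pH = 8.59 + (-0.442)

pH = 8.15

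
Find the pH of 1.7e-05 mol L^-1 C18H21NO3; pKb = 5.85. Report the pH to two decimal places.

C18H21NO3 + H2O ⇌ C18H22NO3+ + OH-
Kb = 10^(−5.85) = 1.41 × 10^-6
Kb = [OH-]²/(1.7e-05 − [OH-]) = 1.41 × 10^-6
Here C₀/Kb ≈ 12.1, so the small-[OH-] approximation fails. Use the quadratic:
[OH-] = (−Kb + √(Kb² + 4·Kb·C₀))/2 = 4.24 × 10^-6 M
pOH = −log(4.24 × 10^-6) = 5.37; pH = 14.00 − 5.37 = 8.63

pH = 8.63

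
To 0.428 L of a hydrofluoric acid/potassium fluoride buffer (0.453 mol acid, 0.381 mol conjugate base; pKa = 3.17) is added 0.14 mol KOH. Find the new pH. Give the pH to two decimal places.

pH = 3.39

After neutralization: n(HF) = 0.313 mol, n(F-) = 0.521 mol.
pH = pKa + log(n_F-/n_HF) = 3.17 + log(0.521/0.313) = 3.17 + (+0.221)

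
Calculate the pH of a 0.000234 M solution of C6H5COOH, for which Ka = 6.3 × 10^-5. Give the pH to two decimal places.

C6H5COOH ⇌ C6H5COO- + H+
Ka = [H+]²/(0.000234 − [H+]) = 6.3 × 10^-5
Here C₀/Ka ≈ 3.71, so the small-[H+] approximation fails. Use the quadratic:
[H+] = [−6.3e-05 + √(6.3e-05² + 5.9e-08)]/2 = 9.39 × 10^-5 M
pH = −log[H+] = −log(9.39 × 10^-5) = 4.03

pH = 4.03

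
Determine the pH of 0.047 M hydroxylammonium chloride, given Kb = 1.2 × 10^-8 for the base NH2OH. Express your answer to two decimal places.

NH3OH+ is the conjugate acid of the weak base NH2OH.
Ka = Kw/Kb = 1.0×10^-14 / 1.2 × 10^-8 = 8.33 × 10^-7
From the ICE table, Ka = [H+]²/(0.047 − [H+]) = 8.33 × 10^-7.
Since Ka ≪ C₀, [H+] ≈ √(Ka·C₀) = 1.98 × 10^-4 M.
([H+]/C₀ = 0.42% < 5%, so the approximation holds.)
pH = −log(1.98 × 10^-4) = 3.70

pH = 3.70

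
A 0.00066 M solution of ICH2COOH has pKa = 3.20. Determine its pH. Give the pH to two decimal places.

ICH2COOH ⇌ ICH2COO- + H+
Ka = 10^(−3.20) = 6.31 × 10^-4
From the ICE table, Ka = [H+]²/(0.00066 − [H+]) = 6.31 × 10^-4.
Here C₀/Ka ≈ 1.05, so the small-[H+] approximation fails. Use the quadratic:
[H+] = [−0.000631 + √(0.000631² + 1.67e-06)]/2 = 4.03 × 10^-4 M
pH = −log(4.03 × 10^-4) = 3.39

pH = 3.39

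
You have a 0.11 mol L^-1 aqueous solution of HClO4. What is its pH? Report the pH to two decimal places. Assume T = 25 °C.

HClO4 is a strong acid and dissociates completely, so [H+] = 0.11 M.
pH = -log(0.11) = 0.96

pH = 0.96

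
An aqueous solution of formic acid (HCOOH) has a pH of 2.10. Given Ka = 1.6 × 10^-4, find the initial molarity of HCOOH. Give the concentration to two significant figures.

C₀ = 4.0 × 10^-1 M

[H+] = 10^(-2.10) = 7.94 × 10^-3 M = x
Ka = x²/(C₀ − x) ⇒ C₀ = x + x²/Ka
C₀ = 7.94 × 10^-3 + (7.94 × 10^-3)²/(1.6 × 10^-4) = 4.02 × 10^-1 M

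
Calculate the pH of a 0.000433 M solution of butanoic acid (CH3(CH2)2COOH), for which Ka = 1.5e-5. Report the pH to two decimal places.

CH3(CH2)2COOH ⇌ CH3(CH2)2COO- + H+
Ka = [H+]²/(0.000433 − [H+]) = 1.5 × 10^-5
Here C₀/Ka ≈ 28.9, so the small-[H+] approximation fails. Use the quadratic:
[H+] = [−1.5e-05 + √(1.5e-05² + 2.6e-08)]/2 = 7.34 × 10^-5 M
pH = −log(7.34 × 10^-5) = 4.13

pH = 4.13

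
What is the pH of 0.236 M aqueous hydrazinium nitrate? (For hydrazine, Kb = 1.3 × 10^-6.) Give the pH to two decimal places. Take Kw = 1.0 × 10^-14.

N2H5+ is the conjugate acid of the weak base N2H4.
Ka = Kw/Kb = 1.0×10^-14 / 1.3 × 10^-6 = 7.69 × 10^-9
Ka = [H+]²/(0.236 − [H+]) = 7.69 × 10^-9
Assume [H+] ≪ 0.236: [H+] ≈ √(7.69 × 10^-9 × 0.236) = 4.26 × 10^-5 M
pH = −log(4.26 × 10^-5) = 4.37

pH = 4.37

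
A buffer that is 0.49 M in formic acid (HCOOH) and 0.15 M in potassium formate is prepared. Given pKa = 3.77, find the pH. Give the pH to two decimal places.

pH = 3.26

Using pH = pKa + log([base]/[acid]) with [base]/[acid] = 0.15/0.49:
pH = 3.77 + (-0.514) = 3.26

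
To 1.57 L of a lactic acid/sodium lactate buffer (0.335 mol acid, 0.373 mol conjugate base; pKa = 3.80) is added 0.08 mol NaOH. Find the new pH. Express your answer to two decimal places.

pH = 4.05

After neutralization: n(CH3CH(OH)COOH) = 0.255 mol, n(CH3CH(OH)COO-) = 0.453 mol.
pH = pKa + log(n_CH3CH(OH)COO-/n_CH3CH(OH)COOH) = 3.80 + log(0.453/0.255) = 3.80 + (+0.250)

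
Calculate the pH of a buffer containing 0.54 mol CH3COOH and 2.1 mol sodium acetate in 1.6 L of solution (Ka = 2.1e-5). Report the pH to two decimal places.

pH = 5.27

pKa = −log(2.1 × 10^-5) = 4.678
pH = pKa + log([A⁻]/[HA]) = 4.678 + log(2.1/0.54)
pH = 4.678 + (+0.590) = 5.27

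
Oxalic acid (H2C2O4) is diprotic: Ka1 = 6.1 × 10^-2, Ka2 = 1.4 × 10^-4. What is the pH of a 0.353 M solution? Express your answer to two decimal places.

Ka1 ≫ Ka2, so treat the first dissociation as the only significant source of H+.
Ka1 = x²/(0.353 − x) = 6.1 × 10^-2
Solving the quadratic: x = (−Ka1 + √(Ka1² + 4·Ka1·C₀))/2 = 1.19 × 10^-1 M
pH = −log(1.19 × 10^-1) = 0.92

pH = 0.92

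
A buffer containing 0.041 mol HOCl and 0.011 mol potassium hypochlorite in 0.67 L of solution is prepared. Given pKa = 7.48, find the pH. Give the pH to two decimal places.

Henderson–Hasselbalch: pH = pKa + log([OCl-]/[HOCl]) = 7.48 + log(0.011/0.041)
pH = 7.48 + (-0.571) = 6.91

pH = 6.91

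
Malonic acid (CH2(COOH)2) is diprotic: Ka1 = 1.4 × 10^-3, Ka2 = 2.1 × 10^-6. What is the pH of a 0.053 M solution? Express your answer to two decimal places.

Ka1 ≫ Ka2, so treat the first dissociation as the only significant source of H+.
Ka1 = x²/(0.053 − x) = 1.4 × 10^-3
Solving the quadratic: x = (−Ka1 + √(Ka1² + 4·Ka1·C₀))/2 = 7.94 × 10^-3 M
pH = −log(7.94 × 10^-3) = 2.10

pH = 2.10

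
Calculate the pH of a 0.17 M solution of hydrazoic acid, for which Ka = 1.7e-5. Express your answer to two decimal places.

HN3 ⇌ N3- + H+
From the ICE table, Ka = x²/(0.17 − x) = 1.7 × 10^-5.
Since Ka ≪ C₀, x ≈ √(Ka·C₀) = 1.70 × 10^-3 M.
pH = −log[H+] = −log(1.70 × 10^-3) = 2.77

pH = 2.77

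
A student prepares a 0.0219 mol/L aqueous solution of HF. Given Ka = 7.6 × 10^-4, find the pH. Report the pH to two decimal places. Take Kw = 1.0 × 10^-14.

pH = 2.43

HF ⇌ F- + H+
From the ICE table, Ka = [H+]²/(0.0219 − [H+]) = 7.6 × 10^-4.
Here C₀/Ka ≈ 28.8, so the small-[H+] approximation fails. Use the quadratic:
[H+] = (−Ka + √(Ka² + 4·Ka·C₀))/2 = 3.72 × 10^-3 M
pH = −log(3.72 × 10^-3) = 2.43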